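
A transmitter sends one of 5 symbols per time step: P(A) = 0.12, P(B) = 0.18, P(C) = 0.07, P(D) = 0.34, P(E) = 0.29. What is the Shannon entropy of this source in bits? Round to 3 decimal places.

H = −Σ pᵢ log₂ pᵢ.
−0.12·log₂(0.12) = 0.3671
−0.18·log₂(0.18) = 0.4453
−0.07·log₂(0.07) = 0.2686
−0.34·log₂(0.34) = 0.5292
−0.29·log₂(0.29) = 0.5179
Sum ≈ 2.1280 → 2.128 bits.

2.128 bits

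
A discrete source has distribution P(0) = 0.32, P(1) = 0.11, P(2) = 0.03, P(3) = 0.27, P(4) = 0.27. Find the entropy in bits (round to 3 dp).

2.048 bits

H = −Σ pᵢ log₂ pᵢ.
−0.32·log₂(0.32) = 0.5260
−0.11·log₂(0.11) = 0.3503
−0.03·log₂(0.03) = 0.1518
−0.27·log₂(0.27) = 0.5100
−0.27·log₂(0.27) = 0.5100
Sum ≈ 2.0481 → 2.048 bits.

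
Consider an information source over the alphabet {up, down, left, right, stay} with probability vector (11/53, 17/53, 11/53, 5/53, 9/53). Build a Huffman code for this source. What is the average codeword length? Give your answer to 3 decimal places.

2.264 bits/symbol

Repeatedly combine the two least-probable nodes; the expected code length is the sum of the merged weights.
merge 5/53 + 9/53 → 14/53
merge 11/53 + 11/53 → 22/53
merge 14/53 + 17/53 → 31/53
merge 22/53 + 31/53 → 1
L = 14/53 + 22/53 + 31/53 + 1 = 120/53 ≈ 2.264 bits/symbol.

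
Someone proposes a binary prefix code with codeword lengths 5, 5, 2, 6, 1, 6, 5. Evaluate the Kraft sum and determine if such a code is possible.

0.875; yes

With common denominator 2^6 = 64: Σ 2^(−ℓᵢ) = 2/64 + 2/64 + 16/64 + 1/64 + 32/64 + 1/64 + 2/64 = 56/64 = 0.875.
Kraft's inequality requires Σ ≤ 1; here Σ = 0.875 ≤ 1, so such a prefix code exists.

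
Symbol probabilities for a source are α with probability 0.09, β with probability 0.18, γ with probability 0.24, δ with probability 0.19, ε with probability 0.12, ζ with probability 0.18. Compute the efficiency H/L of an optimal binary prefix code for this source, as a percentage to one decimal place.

98.0%

Entropy H = −Σ p log₂ p ≈ 2.5197 bits.
Huffman merges: 9/100+3/25→21/100; 9/50+9/50→9/25; 19/100+21/100→2/5; 6/25+9/25→3/5; 2/5+3/5→1. L = 257/100 ≈ 2.5700.
Efficiency = H/L = 2.5197/2.5700 = 98.0%.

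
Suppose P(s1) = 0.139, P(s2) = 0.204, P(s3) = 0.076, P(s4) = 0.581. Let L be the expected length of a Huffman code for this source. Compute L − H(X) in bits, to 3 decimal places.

0.033 bits

Entropy H = −Σ p log₂ p ≈ 1.6013 bits.
Huffman merges: 19/250+139/1000→43/200; 51/250+43/200→419/1000; 419/1000+581/1000→1. L = 817/500 ≈ 1.6340.
L − H = 1.6340 − 1.6013 = 0.033 bits.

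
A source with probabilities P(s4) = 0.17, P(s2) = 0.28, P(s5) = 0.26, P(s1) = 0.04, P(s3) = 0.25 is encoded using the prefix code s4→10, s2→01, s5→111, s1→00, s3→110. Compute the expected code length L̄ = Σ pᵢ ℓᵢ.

2.51 bits/symbol

L̄ = Σ pᵢ·ℓᵢ = 0.17·2 + 0.28·2 + 0.26·3 + 0.04·2 + 0.25·3 = 2.51 bits/symbol.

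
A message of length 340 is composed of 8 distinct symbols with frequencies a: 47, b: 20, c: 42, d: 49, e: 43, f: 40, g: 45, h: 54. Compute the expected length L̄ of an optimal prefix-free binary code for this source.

Probabilities are the counts divided by 340.
Repeatedly combine the two least-probable nodes; the expected code length is the sum of the merged weights.
merge 1/17 + 2/17 → 3/17
merge 21/170 + 43/340 → 1/4
merge 9/68 + 47/340 → 23/85
merge 49/340 + 27/170 → 103/340
merge 3/17 + 1/4 → 29/68
merge 23/85 + 103/340 → 39/68
merge 29/68 + 39/68 → 1
L = 3/17 + 1/4 + 23/85 + 103/340 + 29/68 + 39/68 + 1 = 3 bits/symbol.

3 bits/symbol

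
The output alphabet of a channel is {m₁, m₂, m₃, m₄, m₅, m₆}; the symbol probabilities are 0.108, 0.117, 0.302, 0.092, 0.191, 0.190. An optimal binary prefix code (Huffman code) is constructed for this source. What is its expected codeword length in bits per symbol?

Repeatedly combine the two least-probable nodes; the expected code length is the sum of the merged weights.
merge 23/250 + 27/250 → 1/5
merge 117/1000 + 19/100 → 307/1000
merge 191/1000 + 1/5 → 391/1000
merge 151/500 + 307/1000 → 609/1000
merge 391/1000 + 609/1000 → 1
L = 1/5 + 307/1000 + 391/1000 + 609/1000 + 1 = 2507/1000 = 2.507 bits/symbol.

2.507 bits/symbol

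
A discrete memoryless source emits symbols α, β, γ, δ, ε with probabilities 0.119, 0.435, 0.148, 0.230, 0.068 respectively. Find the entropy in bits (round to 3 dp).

H = −Σ pᵢ log₂ pᵢ.
−0.119·log₂(0.119) = 0.3654
−0.435·log₂(0.435) = 0.5224
−0.148·log₂(0.148) = 0.4079
−0.230·log₂(0.230) = 0.4877
−0.068·log₂(0.068) = 0.2637
Sum ≈ 2.0472 → 2.047 bits.

2.047 bits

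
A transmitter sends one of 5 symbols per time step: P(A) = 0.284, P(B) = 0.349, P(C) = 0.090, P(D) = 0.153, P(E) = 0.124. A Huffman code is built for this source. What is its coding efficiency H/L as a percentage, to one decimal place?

96.9%

Entropy H = −Σ p log₂ p ≈ 2.1463 bits.
Huffman merges: 9/100+31/250→107/500; 153/1000+107/500→367/1000; 71/250+349/1000→633/1000; 367/1000+633/1000→1. L = 1107/500 ≈ 2.2140.
Efficiency = H/L = 2.1463/2.2140 = 96.9%.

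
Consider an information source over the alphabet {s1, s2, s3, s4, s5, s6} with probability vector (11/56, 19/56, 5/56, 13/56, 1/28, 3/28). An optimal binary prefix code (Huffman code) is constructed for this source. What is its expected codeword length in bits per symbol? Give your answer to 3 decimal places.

2.357 bits/symbol

Repeatedly combine the two least-probable nodes; the expected code length is the sum of the merged weights.
merge 1/28 + 5/56 → 1/8
merge 3/28 + 1/8 → 13/56
merge 11/56 + 13/56 → 3/7
merge 13/56 + 19/56 → 4/7
merge 3/7 + 4/7 → 1
L = 1/8 + 13/56 + 3/7 + 4/7 + 1 = 33/14 ≈ 2.357 bits/symbol.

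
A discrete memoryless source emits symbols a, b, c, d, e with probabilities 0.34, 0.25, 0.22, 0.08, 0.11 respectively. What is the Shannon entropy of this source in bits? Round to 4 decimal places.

2.1515 bits

H = −Σ pᵢ log₂ pᵢ.
−0.34·log₂(0.34) = 0.5292
−0.25·log₂(0.25) = 0.5000
−0.22·log₂(0.22) = 0.4806
−0.08·log₂(0.08) = 0.2915
−0.11·log₂(0.11) = 0.3503
Sum ≈ 2.1515 → 2.1515 bits.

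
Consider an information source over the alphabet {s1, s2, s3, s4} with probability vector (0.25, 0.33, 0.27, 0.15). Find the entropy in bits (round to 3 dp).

H = −Σ pᵢ log₂ pᵢ.
−0.25·log₂(0.25) = 0.5000
−0.33·log₂(0.33) = 0.5278
−0.27·log₂(0.27) = 0.5100
−0.15·log₂(0.15) = 0.4105
Sum ≈ 1.9484 → 1.948 bits.

1.948 bits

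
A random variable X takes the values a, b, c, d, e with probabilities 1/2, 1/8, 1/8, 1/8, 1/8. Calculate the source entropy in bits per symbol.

2 bits

Each probability is a power of 1/2, so log₂(1/p) is an integer.
H = Σ p·log₂(1/p) = 1/2·1 + 1/8·3 + 1/8·3 + 1/8·3 + 1/8·3 = 2 bits.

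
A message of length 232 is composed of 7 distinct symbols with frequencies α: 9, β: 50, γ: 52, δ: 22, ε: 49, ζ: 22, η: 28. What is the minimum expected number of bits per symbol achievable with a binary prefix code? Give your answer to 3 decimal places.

2.694 bits/symbol

Probabilities are the counts divided by 232.
Repeatedly combine the two least-probable nodes; the expected code length is the sum of the merged weights.
merge 9/232 + 11/116 → 31/232
merge 11/116 + 7/58 → 25/116
merge 31/232 + 49/232 → 10/29
merge 25/116 + 25/116 → 25/58
merge 13/58 + 10/29 → 33/58
merge 25/58 + 33/58 → 1
L = 31/232 + 25/116 + 10/29 + 25/58 + 33/58 + 1 = 625/232 ≈ 2.694 bits/symbol.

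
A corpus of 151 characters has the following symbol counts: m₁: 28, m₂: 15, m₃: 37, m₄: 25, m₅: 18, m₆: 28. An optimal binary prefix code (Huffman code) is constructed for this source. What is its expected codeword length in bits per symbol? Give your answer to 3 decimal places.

2.570 bits/symbol

Probabilities are the counts divided by 151.
Repeatedly combine the two least-probable nodes; the expected code length is the sum of the merged weights.
merge 15/151 + 18/151 → 33/151
merge 25/151 + 28/151 → 53/151
merge 28/151 + 33/151 → 61/151
merge 37/151 + 53/151 → 90/151
merge 61/151 + 90/151 → 1
L = 33/151 + 53/151 + 61/151 + 90/151 + 1 = 388/151 ≈ 2.570 bits/symbol.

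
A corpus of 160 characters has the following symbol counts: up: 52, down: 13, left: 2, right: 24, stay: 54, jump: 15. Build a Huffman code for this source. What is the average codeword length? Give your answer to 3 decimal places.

Probabilities are the counts divided by 160.
Repeatedly combine the two least-probable nodes; the expected code length is the sum of the merged weights.
merge 1/80 + 13/160 → 3/32
merge 3/32 + 3/32 → 3/16
merge 3/20 + 3/16 → 27/80
merge 13/40 + 27/80 → 53/80
merge 27/80 + 53/80 → 1
L = 3/32 + 3/16 + 27/80 + 53/80 + 1 = 73/32 ≈ 2.281 bits/symbol.

2.281 bits/symbol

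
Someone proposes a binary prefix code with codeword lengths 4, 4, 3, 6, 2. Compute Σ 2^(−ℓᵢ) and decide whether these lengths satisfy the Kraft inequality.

0.515625; yes

With common denominator 2^6 = 64: Σ 2^(−ℓᵢ) = 4/64 + 4/64 + 8/64 + 1/64 + 16/64 = 33/64 = 0.515625.
Kraft's inequality requires Σ ≤ 1; here Σ = 0.515625 ≤ 1, so such a prefix code exists.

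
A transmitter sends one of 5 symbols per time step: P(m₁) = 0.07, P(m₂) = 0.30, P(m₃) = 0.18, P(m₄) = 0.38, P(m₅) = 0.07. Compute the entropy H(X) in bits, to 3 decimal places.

H = −Σ pᵢ log₂ pᵢ.
−0.07·log₂(0.07) = 0.2686
−0.30·log₂(0.30) = 0.5211
−0.18·log₂(0.18) = 0.4453
−0.38·log₂(0.38) = 0.5305
−0.07·log₂(0.07) = 0.2686
Sum ≈ 2.0340 → 2.034 bits.

2.034 bits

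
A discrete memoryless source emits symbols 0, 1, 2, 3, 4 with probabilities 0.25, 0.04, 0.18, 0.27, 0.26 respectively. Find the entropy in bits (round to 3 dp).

2.146 bits

H = −Σ pᵢ log₂ pᵢ.
−0.25·log₂(0.25) = 0.5000
−0.04·log₂(0.04) = 0.1858
−0.18·log₂(0.18) = 0.4453
−0.27·log₂(0.27) = 0.5100
−0.26·log₂(0.26) = 0.5053
Sum ≈ 2.1464 → 2.146 bits.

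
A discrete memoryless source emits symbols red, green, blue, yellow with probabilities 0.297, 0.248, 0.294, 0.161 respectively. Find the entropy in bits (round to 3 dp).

1.963 bits

H = −Σ pᵢ log₂ pᵢ.
−0.297·log₂(0.297) = 0.5202
−0.248·log₂(0.248) = 0.4989
−0.294·log₂(0.294) = 0.5192
−0.161·log₂(0.161) = 0.4242
Sum ≈ 1.9625 → 1.963 bits.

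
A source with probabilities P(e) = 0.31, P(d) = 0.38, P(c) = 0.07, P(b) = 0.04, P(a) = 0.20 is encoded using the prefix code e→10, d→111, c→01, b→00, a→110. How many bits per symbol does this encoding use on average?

2.58 bits/symbol

L̄ = Σ pᵢ·ℓᵢ = 0.31·2 + 0.38·3 + 0.07·2 + 0.04·2 + 0.20·3 = 2.58 bits/symbol.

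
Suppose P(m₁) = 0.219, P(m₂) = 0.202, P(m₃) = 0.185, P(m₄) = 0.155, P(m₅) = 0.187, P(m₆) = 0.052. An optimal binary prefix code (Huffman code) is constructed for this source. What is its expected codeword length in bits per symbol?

Repeatedly combine the two least-probable nodes; the expected code length is the sum of the merged weights.
merge 13/250 + 31/200 → 207/1000
merge 37/200 + 187/1000 → 93/250
merge 101/500 + 207/1000 → 409/1000
merge 219/1000 + 93/250 → 591/1000
merge 409/1000 + 591/1000 → 1
L = 207/1000 + 93/250 + 409/1000 + 591/1000 + 1 = 2579/1000 = 2.579 bits/symbol.

2.579 bits/symbol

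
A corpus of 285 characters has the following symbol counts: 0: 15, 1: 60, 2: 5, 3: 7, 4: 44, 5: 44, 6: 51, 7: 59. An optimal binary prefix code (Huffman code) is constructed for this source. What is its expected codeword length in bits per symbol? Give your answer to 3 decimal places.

Probabilities are the counts divided by 285.
Repeatedly combine the two least-probable nodes; the expected code length is the sum of the merged weights.
merge 1/57 + 7/285 → 4/95
merge 4/95 + 1/19 → 9/95
merge 9/95 + 44/285 → 71/285
merge 44/285 + 17/95 → 1/3
merge 59/285 + 4/19 → 119/285
merge 71/285 + 1/3 → 166/285
merge 119/285 + 166/285 → 1
L = 4/95 + 9/95 + 71/285 + 1/3 + 119/285 + 166/285 + 1 = 155/57 ≈ 2.719 bits/symbol.

2.719 bits/symbol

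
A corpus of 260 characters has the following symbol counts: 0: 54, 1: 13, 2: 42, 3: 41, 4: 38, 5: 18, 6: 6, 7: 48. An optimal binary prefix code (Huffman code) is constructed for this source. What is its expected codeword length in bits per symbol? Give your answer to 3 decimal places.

Probabilities are the counts divided by 260.
Repeatedly combine the two least-probable nodes; the expected code length is the sum of the merged weights.
merge 3/130 + 1/20 → 19/260
merge 9/130 + 19/260 → 37/260
merge 37/260 + 19/130 → 15/52
merge 41/260 + 21/130 → 83/260
merge 12/65 + 27/130 → 51/130
merge 15/52 + 83/260 → 79/130
merge 51/130 + 79/130 → 1
L = 19/260 + 37/260 + 15/52 + 83/260 + 51/130 + 79/130 + 1 = 367/130 ≈ 2.823 bits/symbol.

2.823 bits/symbol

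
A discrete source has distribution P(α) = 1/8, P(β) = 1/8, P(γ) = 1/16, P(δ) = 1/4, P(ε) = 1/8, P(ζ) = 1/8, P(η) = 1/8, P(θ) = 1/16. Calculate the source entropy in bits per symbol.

2.875 bits

Each probability is a power of 1/2, so log₂(1/p) is an integer.
H = Σ p·log₂(1/p) = 1/8·3 + 1/8·3 + 1/16·4 + 1/4·2 + 1/8·3 + 1/8·3 + 1/8·3 + 1/16·4 = 2.875 bits.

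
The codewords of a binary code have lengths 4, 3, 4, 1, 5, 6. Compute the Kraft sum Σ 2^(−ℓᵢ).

0.796875

With common denominator 2^6 = 64: Σ 2^(−ℓᵢ) = 4/64 + 8/64 + 4/64 + 32/64 + 2/64 + 1/64 = 51/64 = 0.796875.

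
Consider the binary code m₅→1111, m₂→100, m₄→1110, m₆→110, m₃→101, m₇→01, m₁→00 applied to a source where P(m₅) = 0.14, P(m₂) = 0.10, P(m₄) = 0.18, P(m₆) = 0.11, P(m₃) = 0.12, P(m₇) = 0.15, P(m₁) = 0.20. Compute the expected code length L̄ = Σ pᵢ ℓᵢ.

L̄ = Σ pᵢ·ℓᵢ = 0.14·4 + 0.10·3 + 0.18·4 + 0.11·3 + 0.12·3 + 0.15·2 + 0.20·2 = 2.97 bits/symbol.

2.97 bits/symbol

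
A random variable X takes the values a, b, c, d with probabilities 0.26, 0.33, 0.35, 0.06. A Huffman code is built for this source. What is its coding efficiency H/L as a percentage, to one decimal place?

Entropy H = −Σ p log₂ p ≈ 1.8067 bits.
Huffman merges: 3/50+13/50→8/25; 8/25+33/100→13/20; 7/20+13/20→1. L = 197/100 ≈ 1.9700.
Efficiency = H/L = 1.8067/1.9700 = 91.7%.

91.7%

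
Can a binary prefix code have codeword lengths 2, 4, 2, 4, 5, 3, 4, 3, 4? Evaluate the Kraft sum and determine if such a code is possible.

1.03125; no

With common denominator 2^5 = 32: Σ 2^(−ℓᵢ) = 8/32 + 2/32 + 8/32 + 2/32 + 1/32 + 4/32 + 2/32 + 4/32 + 2/32 = 33/32 = 1.03125.
Kraft's inequality requires Σ ≤ 1; here Σ = 1.03125 > 1, so no such prefix code exists.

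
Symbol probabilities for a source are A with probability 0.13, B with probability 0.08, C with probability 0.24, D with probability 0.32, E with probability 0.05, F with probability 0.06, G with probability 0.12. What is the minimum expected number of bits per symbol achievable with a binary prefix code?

Repeatedly combine the two least-probable nodes; the expected code length is the sum of the merged weights.
merge 1/20 + 3/50 → 11/100
merge 2/25 + 11/100 → 19/100
merge 3/25 + 13/100 → 1/4
merge 19/100 + 6/25 → 43/100
merge 1/4 + 8/25 → 57/100
merge 43/100 + 57/100 → 1
L = 11/100 + 19/100 + 1/4 + 43/100 + 57/100 + 1 = 51/20 = 2.55 bits/symbol.

2.55 bits/symbol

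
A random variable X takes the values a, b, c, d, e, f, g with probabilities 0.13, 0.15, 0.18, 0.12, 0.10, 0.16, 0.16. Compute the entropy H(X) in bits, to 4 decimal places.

2.7838 bits

H = −Σ pᵢ log₂ pᵢ.
−0.13·log₂(0.13) = 0.3826
−0.15·log₂(0.15) = 0.4105
−0.18·log₂(0.18) = 0.4453
−0.12·log₂(0.12) = 0.3671
−0.10·log₂(0.10) = 0.3322
−0.16·log₂(0.16) = 0.4230
−0.16·log₂(0.16) = 0.4230
Sum ≈ 2.7838 → 2.7838 bits.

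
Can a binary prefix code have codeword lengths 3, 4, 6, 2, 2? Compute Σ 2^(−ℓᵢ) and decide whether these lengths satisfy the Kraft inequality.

With common denominator 2^6 = 64: Σ 2^(−ℓᵢ) = 8/64 + 4/64 + 1/64 + 16/64 + 16/64 = 45/64 = 0.703125.
Kraft's inequality requires Σ ≤ 1; here Σ = 0.703125 ≤ 1, so such a prefix code exists.

0.703125; yes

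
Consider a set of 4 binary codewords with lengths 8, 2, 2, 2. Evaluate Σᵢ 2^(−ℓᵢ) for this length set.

With common denominator 2^8 = 256: Σ 2^(−ℓᵢ) = 1/256 + 64/256 + 64/256 + 64/256 = 193/256 = 0.75390625.

0.75390625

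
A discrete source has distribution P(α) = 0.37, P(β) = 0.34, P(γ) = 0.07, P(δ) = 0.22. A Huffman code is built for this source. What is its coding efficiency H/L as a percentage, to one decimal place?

Entropy H = −Σ p log₂ p ≈ 1.8090 bits.
Huffman merges: 7/100+11/50→29/100; 29/100+17/50→63/100; 37/100+63/100→1. L = 48/25 ≈ 1.9200.
Efficiency = H/L = 1.8090/1.9200 = 94.2%.

94.2%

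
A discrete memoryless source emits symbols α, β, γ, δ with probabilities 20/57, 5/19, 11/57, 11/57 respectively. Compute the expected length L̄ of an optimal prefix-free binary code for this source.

2 bits/symbol

Repeatedly combine the two least-probable nodes; the expected code length is the sum of the merged weights.
merge 11/57 + 11/57 → 22/57
merge 5/19 + 20/57 → 35/57
merge 22/57 + 35/57 → 1
L = 22/57 + 35/57 + 1 = 2 bits/symbol.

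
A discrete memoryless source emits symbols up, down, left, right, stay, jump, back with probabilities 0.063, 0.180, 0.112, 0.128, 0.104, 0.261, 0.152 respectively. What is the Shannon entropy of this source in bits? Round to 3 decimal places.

2.688 bits

H = −Σ pᵢ log₂ pᵢ.
−0.063·log₂(0.063) = 0.2513
−0.180·log₂(0.180) = 0.4453
−0.112·log₂(0.112) = 0.3537
−0.128·log₂(0.128) = 0.3796
−0.104·log₂(0.104) = 0.3396
−0.261·log₂(0.261) = 0.5058
−0.152·log₂(0.152) = 0.4131
Sum ≈ 2.6884 → 2.688 bits.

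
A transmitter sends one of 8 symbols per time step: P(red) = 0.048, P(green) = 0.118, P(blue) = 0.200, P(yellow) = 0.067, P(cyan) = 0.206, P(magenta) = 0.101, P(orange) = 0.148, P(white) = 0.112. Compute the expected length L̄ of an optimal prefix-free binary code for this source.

Repeatedly combine the two least-probable nodes; the expected code length is the sum of the merged weights.
merge 6/125 + 67/1000 → 23/200
merge 101/1000 + 14/125 → 213/1000
merge 23/200 + 59/500 → 233/1000
merge 37/250 + 1/5 → 87/250
merge 103/500 + 213/1000 → 419/1000
merge 233/1000 + 87/250 → 581/1000
merge 419/1000 + 581/1000 → 1
L = 23/200 + 213/1000 + 233/1000 + 87/250 + 419/1000 + 581/1000 + 1 = 2909/1000 = 2.909 bits/symbol.

2.909 bits/symbol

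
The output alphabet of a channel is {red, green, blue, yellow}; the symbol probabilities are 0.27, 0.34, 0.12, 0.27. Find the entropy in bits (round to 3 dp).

H = −Σ pᵢ log₂ pᵢ.
−0.27·log₂(0.27) = 0.5100
−0.34·log₂(0.34) = 0.5292
−0.12·log₂(0.12) = 0.3671
−0.27·log₂(0.27) = 0.5100
Sum ≈ 1.9163 → 1.916 bits.

1.916 bits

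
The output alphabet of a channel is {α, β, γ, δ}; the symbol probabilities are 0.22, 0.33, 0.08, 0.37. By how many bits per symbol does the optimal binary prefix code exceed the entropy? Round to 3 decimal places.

0.099 bits

Entropy H = −Σ p log₂ p ≈ 1.8306 bits.
Huffman merges: 2/25+11/50→3/10; 3/10+33/100→63/100; 37/100+63/100→1. L = 193/100 ≈ 1.9300.
L − H = 1.9300 − 1.8306 = 0.099 bits.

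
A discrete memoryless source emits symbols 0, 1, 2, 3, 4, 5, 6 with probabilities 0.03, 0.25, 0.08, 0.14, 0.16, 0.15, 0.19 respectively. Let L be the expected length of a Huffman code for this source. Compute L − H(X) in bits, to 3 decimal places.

Entropy H = −Σ p log₂ p ≈ 2.6292 bits.
Huffman merges: 3/100+2/25→11/100; 11/100+7/50→1/4; 3/20+4/25→31/100; 19/100+1/4→11/25; 1/4+31/100→14/25; 11/25+14/25→1. L = 267/100 ≈ 2.6700.
L − H = 2.6700 − 2.6292 = 0.041 bits.

0.041 bits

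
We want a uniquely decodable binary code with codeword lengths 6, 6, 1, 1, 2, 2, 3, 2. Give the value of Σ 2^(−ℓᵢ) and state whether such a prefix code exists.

1.90625; no

With common denominator 2^6 = 64: Σ 2^(−ℓᵢ) = 1/64 + 1/64 + 32/64 + 32/64 + 16/64 + 16/64 + 8/64 + 16/64 = 122/64 = 1.90625.
Kraft's inequality requires Σ ≤ 1; here Σ = 1.90625 > 1, so no such prefix code exists.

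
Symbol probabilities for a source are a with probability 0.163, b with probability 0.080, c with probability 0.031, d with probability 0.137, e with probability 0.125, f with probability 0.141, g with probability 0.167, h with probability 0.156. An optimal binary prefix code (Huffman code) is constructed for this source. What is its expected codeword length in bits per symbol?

2.944 bits/symbol

Repeatedly combine the two least-probable nodes; the expected code length is the sum of the merged weights.
merge 31/1000 + 2/25 → 111/1000
merge 111/1000 + 1/8 → 59/250
merge 137/1000 + 141/1000 → 139/500
merge 39/250 + 163/1000 → 319/1000
merge 167/1000 + 59/250 → 403/1000
merge 139/500 + 319/1000 → 597/1000
merge 403/1000 + 597/1000 → 1
L = 111/1000 + 59/250 + 139/500 + 319/1000 + 403/1000 + 597/1000 + 1 = 368/125 = 2.944 bits/symbol.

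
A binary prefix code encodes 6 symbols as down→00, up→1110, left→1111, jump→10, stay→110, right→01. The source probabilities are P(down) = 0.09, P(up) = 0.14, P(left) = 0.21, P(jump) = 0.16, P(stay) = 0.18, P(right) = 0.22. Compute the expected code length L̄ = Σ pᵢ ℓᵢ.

L̄ = Σ pᵢ·ℓᵢ = 0.09·2 + 0.14·4 + 0.21·4 + 0.16·2 + 0.18·3 + 0.22·2 = 2.88 bits/symbol.

2.88 bits/symbol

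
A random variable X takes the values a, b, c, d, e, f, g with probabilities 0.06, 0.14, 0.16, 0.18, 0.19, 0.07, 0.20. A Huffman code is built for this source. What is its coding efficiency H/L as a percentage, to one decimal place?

Entropy H = −Σ p log₂ p ≈ 2.6971 bits.
Huffman merges: 3/50+7/100→13/100; 13/100+7/50→27/100; 4/25+9/50→17/50; 19/100+1/5→39/100; 27/100+17/50→61/100; 39/100+61/100→1. L = 137/50 ≈ 2.7400.
Efficiency = H/L = 2.6971/2.7400 = 98.4%.

98.4%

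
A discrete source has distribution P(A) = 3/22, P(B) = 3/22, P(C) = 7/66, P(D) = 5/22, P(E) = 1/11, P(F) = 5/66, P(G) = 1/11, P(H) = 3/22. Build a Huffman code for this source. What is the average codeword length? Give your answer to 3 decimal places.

2.939 bits/symbol

Repeatedly combine the two least-probable nodes; the expected code length is the sum of the merged weights.
merge 5/66 + 1/11 → 1/6
merge 1/11 + 7/66 → 13/66
merge 3/22 + 3/22 → 3/11
merge 3/22 + 1/6 → 10/33
merge 13/66 + 5/22 → 14/33
merge 3/11 + 10/33 → 19/33
merge 14/33 + 19/33 → 1
L = 1/6 + 13/66 + 3/11 + 10/33 + 14/33 + 19/33 + 1 = 97/33 ≈ 2.939 bits/symbol.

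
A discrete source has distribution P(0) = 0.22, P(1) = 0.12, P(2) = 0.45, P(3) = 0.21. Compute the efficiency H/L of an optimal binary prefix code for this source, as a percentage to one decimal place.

97.8%

Entropy H = −Σ p log₂ p ≈ 1.8389 bits.
Huffman merges: 3/25+21/100→33/100; 11/50+33/100→11/20; 9/20+11/20→1. L = 47/25 ≈ 1.8800.
Efficiency = H/L = 1.8389/1.8800 = 97.8%.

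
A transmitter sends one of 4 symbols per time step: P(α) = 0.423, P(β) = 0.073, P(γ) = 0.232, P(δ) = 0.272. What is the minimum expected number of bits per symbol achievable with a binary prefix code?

Repeatedly combine the two least-probable nodes; the expected code length is the sum of the merged weights.
merge 73/1000 + 29/125 → 61/200
merge 34/125 + 61/200 → 577/1000
merge 423/1000 + 577/1000 → 1
L = 61/200 + 577/1000 + 1 = 941/500 = 1.882 bits/symbol.

1.882 bits/symbol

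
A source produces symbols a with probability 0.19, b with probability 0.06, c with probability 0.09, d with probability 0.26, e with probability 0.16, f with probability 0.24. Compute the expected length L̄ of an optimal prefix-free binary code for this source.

2.46 bits/symbol

Repeatedly combine the two least-probable nodes; the expected code length is the sum of the merged weights.
merge 3/50 + 9/100 → 3/20
merge 3/20 + 4/25 → 31/100
merge 19/100 + 6/25 → 43/100
merge 13/50 + 31/100 → 57/100
merge 43/100 + 57/100 → 1
L = 3/20 + 31/100 + 43/100 + 57/100 + 1 = 123/50 = 2.46 bits/symbol.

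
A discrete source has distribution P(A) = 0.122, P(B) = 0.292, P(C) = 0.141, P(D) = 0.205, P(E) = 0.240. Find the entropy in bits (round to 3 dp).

H = −Σ pᵢ log₂ pᵢ.
−0.122·log₂(0.122) = 0.3703
−0.292·log₂(0.292) = 0.5186
−0.141·log₂(0.141) = 0.3985
−0.205·log₂(0.205) = 0.4687
−0.240·log₂(0.240) = 0.4941
Sum ≈ 2.2502 → 2.250 bits.

2.250 bits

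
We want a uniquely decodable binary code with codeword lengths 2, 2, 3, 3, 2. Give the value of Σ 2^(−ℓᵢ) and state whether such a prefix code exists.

1; yes

With common denominator 2^3 = 8: Σ 2^(−ℓᵢ) = 2/8 + 2/8 + 1/8 + 1/8 + 2/8 = 8/8 = 1.
Kraft's inequality requires Σ ≤ 1; here Σ = 1 ≤ 1, so such a prefix code exists.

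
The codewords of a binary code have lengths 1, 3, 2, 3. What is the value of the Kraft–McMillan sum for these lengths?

1

With common denominator 2^3 = 8: Σ 2^(−ℓᵢ) = 4/8 + 1/8 + 2/8 + 1/8 = 8/8 = 1.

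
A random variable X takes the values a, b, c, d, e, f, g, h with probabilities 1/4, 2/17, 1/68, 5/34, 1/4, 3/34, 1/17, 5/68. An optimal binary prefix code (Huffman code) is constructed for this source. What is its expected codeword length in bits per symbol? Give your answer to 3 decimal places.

2.721 bits/symbol

Repeatedly combine the two least-probable nodes; the expected code length is the sum of the merged weights.
merge 1/68 + 1/17 → 5/68
merge 5/68 + 5/68 → 5/34
merge 3/34 + 2/17 → 7/34
merge 5/34 + 5/34 → 5/17
merge 7/34 + 1/4 → 31/68
merge 1/4 + 5/17 → 37/68
merge 31/68 + 37/68 → 1
L = 5/68 + 5/34 + 7/34 + 5/17 + 31/68 + 37/68 + 1 = 185/68 ≈ 2.721 bits/symbol.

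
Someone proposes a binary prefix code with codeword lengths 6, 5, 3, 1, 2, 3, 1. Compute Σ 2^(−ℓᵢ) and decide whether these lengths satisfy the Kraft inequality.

1.546875; no

With common denominator 2^6 = 64: Σ 2^(−ℓᵢ) = 1/64 + 2/64 + 8/64 + 32/64 + 16/64 + 8/64 + 32/64 = 99/64 = 1.546875.
Kraft's inequality requires Σ ≤ 1; here Σ = 1.546875 > 1, so no such prefix code exists.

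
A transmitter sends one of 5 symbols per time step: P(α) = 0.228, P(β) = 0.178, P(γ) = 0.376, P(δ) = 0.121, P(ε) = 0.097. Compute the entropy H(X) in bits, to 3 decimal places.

H = −Σ pᵢ log₂ pᵢ.
−0.228·log₂(0.228) = 0.4863
−0.178·log₂(0.178) = 0.4432
−0.376·log₂(0.376) = 0.5306
−0.121·log₂(0.121) = 0.3687
−0.097·log₂(0.097) = 0.3265
Sum ≈ 2.1553 → 2.155 bits.

2.155 bits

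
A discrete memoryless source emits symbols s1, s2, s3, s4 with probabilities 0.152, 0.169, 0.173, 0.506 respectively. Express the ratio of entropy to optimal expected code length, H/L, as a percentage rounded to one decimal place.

Entropy H = −Σ p log₂ p ≈ 1.7818 bits.
Huffman merges: 19/125+169/1000→321/1000; 173/1000+321/1000→247/500; 247/500+253/500→1. L = 363/200 ≈ 1.8150.
Efficiency = H/L = 1.7818/1.8150 = 98.2%.

98.2%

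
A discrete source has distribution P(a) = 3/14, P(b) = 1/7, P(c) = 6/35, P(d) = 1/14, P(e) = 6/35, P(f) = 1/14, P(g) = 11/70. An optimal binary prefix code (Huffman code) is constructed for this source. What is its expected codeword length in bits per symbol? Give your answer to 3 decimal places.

Repeatedly combine the two least-probable nodes; the expected code length is the sum of the merged weights.
merge 1/14 + 1/14 → 1/7
merge 1/7 + 1/7 → 2/7
merge 11/70 + 6/35 → 23/70
merge 6/35 + 3/14 → 27/70
merge 2/7 + 23/70 → 43/70
merge 27/70 + 43/70 → 1
L = 1/7 + 2/7 + 23/70 + 27/70 + 43/70 + 1 = 193/70 ≈ 2.757 bits/symbol.

2.757 bits/symbol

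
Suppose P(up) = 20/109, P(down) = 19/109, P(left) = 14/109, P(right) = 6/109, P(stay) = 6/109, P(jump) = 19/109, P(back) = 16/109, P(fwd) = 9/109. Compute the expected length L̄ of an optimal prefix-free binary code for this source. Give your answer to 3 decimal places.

Repeatedly combine the two least-probable nodes; the expected code length is the sum of the merged weights.
merge 6/109 + 6/109 → 12/109
merge 9/109 + 12/109 → 21/109
merge 14/109 + 16/109 → 30/109
merge 19/109 + 19/109 → 38/109
merge 20/109 + 21/109 → 41/109
merge 30/109 + 38/109 → 68/109
merge 41/109 + 68/109 → 1
L = 12/109 + 21/109 + 30/109 + 38/109 + 41/109 + 68/109 + 1 = 319/109 ≈ 2.927 bits/symbol.

2.927 bits/symbol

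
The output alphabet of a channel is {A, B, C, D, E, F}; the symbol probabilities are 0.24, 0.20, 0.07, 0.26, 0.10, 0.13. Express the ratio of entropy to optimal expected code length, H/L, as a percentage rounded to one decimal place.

99.1%

Entropy H = −Σ p log₂ p ≈ 2.4472 bits.
Huffman merges: 7/100+1/10→17/100; 13/100+17/100→3/10; 1/5+6/25→11/25; 13/50+3/10→14/25; 11/25+14/25→1. L = 247/100 ≈ 2.4700.
Efficiency = H/L = 2.4472/2.4700 = 99.1%.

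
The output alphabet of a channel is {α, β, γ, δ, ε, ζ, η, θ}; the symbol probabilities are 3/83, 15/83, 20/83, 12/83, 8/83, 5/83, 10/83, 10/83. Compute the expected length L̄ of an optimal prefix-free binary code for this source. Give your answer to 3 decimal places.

Repeatedly combine the two least-probable nodes; the expected code length is the sum of the merged weights.
merge 3/83 + 5/83 → 8/83
merge 8/83 + 8/83 → 16/83
merge 10/83 + 10/83 → 20/83
merge 12/83 + 15/83 → 27/83
merge 16/83 + 20/83 → 36/83
merge 20/83 + 27/83 → 47/83
merge 36/83 + 47/83 → 1
L = 8/83 + 16/83 + 20/83 + 27/83 + 36/83 + 47/83 + 1 = 237/83 ≈ 2.855 bits/symbol.

2.855 bits/symbol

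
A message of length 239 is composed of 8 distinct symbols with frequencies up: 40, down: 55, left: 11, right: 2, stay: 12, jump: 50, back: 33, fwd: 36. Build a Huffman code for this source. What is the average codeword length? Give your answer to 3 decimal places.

Probabilities are the counts divided by 239.
Repeatedly combine the two least-probable nodes; the expected code length is the sum of the merged weights.
merge 2/239 + 11/239 → 13/239
merge 12/239 + 13/239 → 25/239
merge 25/239 + 33/239 → 58/239
merge 36/239 + 40/239 → 76/239
merge 50/239 + 55/239 → 105/239
merge 58/239 + 76/239 → 134/239
merge 105/239 + 134/239 → 1
L = 13/239 + 25/239 + 58/239 + 76/239 + 105/239 + 134/239 + 1 = 650/239 ≈ 2.720 bits/symbol.

2.720 bits/symbol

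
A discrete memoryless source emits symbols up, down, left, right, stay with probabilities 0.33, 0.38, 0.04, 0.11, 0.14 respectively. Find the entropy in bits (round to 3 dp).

H = −Σ pᵢ log₂ pᵢ.
−0.33·log₂(0.33) = 0.5278
−0.38·log₂(0.38) = 0.5305
−0.04·log₂(0.04) = 0.1858
−0.11·log₂(0.11) = 0.3503
−0.14·log₂(0.14) = 0.3971
Sum ≈ 1.9914 → 1.991 bits.

1.991 bits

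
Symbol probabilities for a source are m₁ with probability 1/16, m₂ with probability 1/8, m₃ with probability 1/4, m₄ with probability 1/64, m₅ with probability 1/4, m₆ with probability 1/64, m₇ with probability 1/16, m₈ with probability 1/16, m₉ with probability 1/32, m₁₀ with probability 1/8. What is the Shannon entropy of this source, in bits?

2.84375 bits

Each probability is a power of 1/2, so log₂(1/p) is an integer.
H = Σ p·log₂(1/p) = 1/16·4 + 1/8·3 + 1/4·2 + 1/64·6 + 1/4·2 + 1/64·6 + 1/16·4 + 1/16·4 + 1/32·5 + 1/8·3 = 2.84375 bits.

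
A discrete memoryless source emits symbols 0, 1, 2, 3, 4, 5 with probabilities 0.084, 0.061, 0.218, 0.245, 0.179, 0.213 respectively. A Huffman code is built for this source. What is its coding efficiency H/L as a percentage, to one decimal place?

98.9%

Entropy H = −Σ p log₂ p ≈ 2.4420 bits.
Huffman merges: 61/1000+21/250→29/200; 29/200+179/1000→81/250; 213/1000+109/500→431/1000; 49/200+81/250→569/1000; 431/1000+569/1000→1. L = 2469/1000 ≈ 2.4690.
Efficiency = H/L = 2.4420/2.4690 = 98.9%.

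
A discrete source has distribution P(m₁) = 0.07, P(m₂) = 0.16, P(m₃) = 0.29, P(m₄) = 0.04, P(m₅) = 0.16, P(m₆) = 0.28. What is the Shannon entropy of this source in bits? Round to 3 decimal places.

H = −Σ pᵢ log₂ pᵢ.
−0.07·log₂(0.07) = 0.2686
−0.16·log₂(0.16) = 0.4230
−0.29·log₂(0.29) = 0.5179
−0.04·log₂(0.04) = 0.1858
−0.16·log₂(0.16) = 0.4230
−0.28·log₂(0.28) = 0.5142
Sum ≈ 2.3325 → 2.332 bits.

2.332 bits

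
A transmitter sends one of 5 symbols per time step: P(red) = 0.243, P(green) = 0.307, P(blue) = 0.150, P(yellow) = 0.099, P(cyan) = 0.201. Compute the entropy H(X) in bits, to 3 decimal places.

2.225 bits

H = −Σ pᵢ log₂ pᵢ.
−0.243·log₂(0.243) = 0.4960
−0.307·log₂(0.307) = 0.5230
−0.150·log₂(0.150) = 0.4105
−0.099·log₂(0.099) = 0.3303
−0.201·log₂(0.201) = 0.4653
Sum ≈ 2.2251 → 2.225 bits.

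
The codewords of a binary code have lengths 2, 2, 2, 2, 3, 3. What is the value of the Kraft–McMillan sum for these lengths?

1.25

With common denominator 2^3 = 8: Σ 2^(−ℓᵢ) = 2/8 + 2/8 + 2/8 + 2/8 + 1/8 + 1/8 = 10/8 = 1.25.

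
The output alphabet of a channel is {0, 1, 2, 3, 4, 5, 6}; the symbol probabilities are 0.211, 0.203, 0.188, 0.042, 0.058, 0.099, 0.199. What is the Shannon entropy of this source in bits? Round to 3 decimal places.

H = −Σ pᵢ log₂ pᵢ.
−0.211·log₂(0.211) = 0.4736
−0.203·log₂(0.203) = 0.4670
−0.188·log₂(0.188) = 0.4533
−0.042·log₂(0.042) = 0.1921
−0.058·log₂(0.058) = 0.2383
−0.099·log₂(0.099) = 0.3303
−0.199·log₂(0.199) = 0.4635
Sum ≈ 2.6181 → 2.618 bits.

2.618 bits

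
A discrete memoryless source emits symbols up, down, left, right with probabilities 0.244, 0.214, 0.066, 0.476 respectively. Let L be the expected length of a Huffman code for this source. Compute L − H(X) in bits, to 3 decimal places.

Entropy H = −Σ p log₂ p ≈ 1.7411 bits.
Huffman merges: 33/500+107/500→7/25; 61/250+7/25→131/250; 119/250+131/250→1. L = 451/250 ≈ 1.8040.
L − H = 1.8040 − 1.7411 = 0.063 bits.

0.063 bits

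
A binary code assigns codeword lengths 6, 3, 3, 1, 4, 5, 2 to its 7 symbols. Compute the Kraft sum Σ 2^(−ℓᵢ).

With common denominator 2^6 = 64: Σ 2^(−ℓᵢ) = 1/64 + 8/64 + 8/64 + 32/64 + 4/64 + 2/64 + 16/64 = 71/64 = 1.109375.

1.109375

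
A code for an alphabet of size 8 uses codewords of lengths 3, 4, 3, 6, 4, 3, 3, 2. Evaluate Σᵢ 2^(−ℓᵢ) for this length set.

With common denominator 2^6 = 64: Σ 2^(−ℓᵢ) = 8/64 + 4/64 + 8/64 + 1/64 + 4/64 + 8/64 + 8/64 + 16/64 = 57/64 = 0.890625.

0.890625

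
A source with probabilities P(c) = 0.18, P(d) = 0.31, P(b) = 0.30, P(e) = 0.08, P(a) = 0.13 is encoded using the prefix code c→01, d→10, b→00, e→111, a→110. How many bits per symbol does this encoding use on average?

L̄ = Σ pᵢ·ℓᵢ = 0.18·2 + 0.31·2 + 0.30·2 + 0.08·3 + 0.13·3 = 2.21 bits/symbol.

2.21 bits/symbol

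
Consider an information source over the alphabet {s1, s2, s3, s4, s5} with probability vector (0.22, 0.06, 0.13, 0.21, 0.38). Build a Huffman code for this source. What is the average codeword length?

Repeatedly combine the two least-probable nodes; the expected code length is the sum of the merged weights.
merge 3/50 + 13/100 → 19/100
merge 19/100 + 21/100 → 2/5
merge 11/50 + 19/50 → 3/5
merge 2/5 + 3/5 → 1
L = 19/100 + 2/5 + 3/5 + 1 = 219/100 = 2.19 bits/symbol.

2.19 bits/symbol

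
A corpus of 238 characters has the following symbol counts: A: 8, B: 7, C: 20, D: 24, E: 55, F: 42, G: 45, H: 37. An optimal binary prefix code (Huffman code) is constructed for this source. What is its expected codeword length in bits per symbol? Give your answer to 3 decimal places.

2.790 bits/symbol

Probabilities are the counts divided by 238.
Repeatedly combine the two least-probable nodes; the expected code length is the sum of the merged weights.
merge 1/34 + 4/119 → 15/238
merge 15/238 + 10/119 → 5/34
merge 12/119 + 5/34 → 59/238
merge 37/238 + 3/17 → 79/238
merge 45/238 + 55/238 → 50/119
merge 59/238 + 79/238 → 69/119
merge 50/119 + 69/119 → 1
L = 15/238 + 5/34 + 59/238 + 79/238 + 50/119 + 69/119 + 1 = 332/119 ≈ 2.790 bits/symbol.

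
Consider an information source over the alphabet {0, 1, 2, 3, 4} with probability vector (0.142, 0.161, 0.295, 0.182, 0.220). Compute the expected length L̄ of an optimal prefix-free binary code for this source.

Repeatedly combine the two least-probable nodes; the expected code length is the sum of the merged weights.
merge 71/500 + 161/1000 → 303/1000
merge 91/500 + 11/50 → 201/500
merge 59/200 + 303/1000 → 299/500
merge 201/500 + 299/500 → 1
L = 303/1000 + 201/500 + 299/500 + 1 = 2303/1000 = 2.303 bits/symbol.

2.303 bits/symbol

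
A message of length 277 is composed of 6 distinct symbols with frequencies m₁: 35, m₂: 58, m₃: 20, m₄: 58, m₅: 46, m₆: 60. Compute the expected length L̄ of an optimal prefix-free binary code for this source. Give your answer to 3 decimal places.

Probabilities are the counts divided by 277.
Repeatedly combine the two least-probable nodes; the expected code length is the sum of the merged weights.
merge 20/277 + 35/277 → 55/277
merge 46/277 + 55/277 → 101/277
merge 58/277 + 58/277 → 116/277
merge 60/277 + 101/277 → 161/277
merge 116/277 + 161/277 → 1
L = 55/277 + 101/277 + 116/277 + 161/277 + 1 = 710/277 ≈ 2.563 bits/symbol.

2.563 bits/symbol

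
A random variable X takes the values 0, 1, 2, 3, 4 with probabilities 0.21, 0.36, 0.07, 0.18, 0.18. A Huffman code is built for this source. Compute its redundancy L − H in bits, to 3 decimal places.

0.087 bits

Entropy H = −Σ p log₂ p ≈ 2.1626 bits.
Huffman merges: 7/100+9/50→1/4; 9/50+21/100→39/100; 1/4+9/25→61/100; 39/100+61/100→1. L = 9/4 ≈ 2.2500.
L − H = 2.2500 − 2.1626 = 0.087 bits.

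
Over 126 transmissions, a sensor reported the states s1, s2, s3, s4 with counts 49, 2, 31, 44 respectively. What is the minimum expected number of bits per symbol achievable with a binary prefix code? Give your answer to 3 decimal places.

1.873 bits/symbol

Probabilities are the counts divided by 126.
Repeatedly combine the two least-probable nodes; the expected code length is the sum of the merged weights.
merge 1/63 + 31/126 → 11/42
merge 11/42 + 22/63 → 11/18
merge 7/18 + 11/18 → 1
L = 11/42 + 11/18 + 1 = 118/63 ≈ 1.873 bits/symbol.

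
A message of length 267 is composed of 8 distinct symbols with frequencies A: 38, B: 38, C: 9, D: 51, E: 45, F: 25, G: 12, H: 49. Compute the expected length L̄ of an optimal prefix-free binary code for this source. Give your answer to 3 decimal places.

2.876 bits/symbol

Probabilities are the counts divided by 267.
Repeatedly combine the two least-probable nodes; the expected code length is the sum of the merged weights.
merge 3/89 + 4/89 → 7/89
merge 7/89 + 25/267 → 46/267
merge 38/267 + 38/267 → 76/267
merge 15/89 + 46/267 → 91/267
merge 49/267 + 17/89 → 100/267
merge 76/267 + 91/267 → 167/267
merge 100/267 + 167/267 → 1
L = 7/89 + 46/267 + 76/267 + 91/267 + 100/267 + 167/267 + 1 = 256/89 ≈ 2.876 bits/symbol.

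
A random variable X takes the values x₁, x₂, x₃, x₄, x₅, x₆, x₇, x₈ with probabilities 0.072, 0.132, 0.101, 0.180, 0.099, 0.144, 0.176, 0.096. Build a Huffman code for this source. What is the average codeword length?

2.988 bits/symbol

Repeatedly combine the two least-probable nodes; the expected code length is the sum of the merged weights.
merge 9/125 + 12/125 → 21/125
merge 99/1000 + 101/1000 → 1/5
merge 33/250 + 18/125 → 69/250
merge 21/125 + 22/125 → 43/125
merge 9/50 + 1/5 → 19/50
merge 69/250 + 43/125 → 31/50
merge 19/50 + 31/50 → 1
L = 21/125 + 1/5 + 69/250 + 43/125 + 19/50 + 31/50 + 1 = 747/250 = 2.988 bits/symbol.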